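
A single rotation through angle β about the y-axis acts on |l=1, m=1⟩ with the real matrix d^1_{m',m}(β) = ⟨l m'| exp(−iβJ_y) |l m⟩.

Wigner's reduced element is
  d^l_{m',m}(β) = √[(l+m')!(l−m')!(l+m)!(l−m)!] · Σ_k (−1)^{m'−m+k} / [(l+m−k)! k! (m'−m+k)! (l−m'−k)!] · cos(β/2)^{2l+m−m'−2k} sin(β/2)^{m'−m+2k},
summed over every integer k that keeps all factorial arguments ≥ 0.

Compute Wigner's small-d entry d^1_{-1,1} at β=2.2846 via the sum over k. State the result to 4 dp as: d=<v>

d^1_{-1,1}(β=2.2846) via Wigner's sum:
With c≡cos(β/2)=0.415504 and s≡sin(β/2)=0.909592, N=[1·2·2·1]^{1/2}=2.000000
Admissible k: 2..2 (factorial args all ≥0)
  k=2: (−1)^0·2.0000/(2)·0.4155^0·0.9096^2 = +0.827357
d^1_{-1,1}(2.2846) = +0.827357

d=0.8274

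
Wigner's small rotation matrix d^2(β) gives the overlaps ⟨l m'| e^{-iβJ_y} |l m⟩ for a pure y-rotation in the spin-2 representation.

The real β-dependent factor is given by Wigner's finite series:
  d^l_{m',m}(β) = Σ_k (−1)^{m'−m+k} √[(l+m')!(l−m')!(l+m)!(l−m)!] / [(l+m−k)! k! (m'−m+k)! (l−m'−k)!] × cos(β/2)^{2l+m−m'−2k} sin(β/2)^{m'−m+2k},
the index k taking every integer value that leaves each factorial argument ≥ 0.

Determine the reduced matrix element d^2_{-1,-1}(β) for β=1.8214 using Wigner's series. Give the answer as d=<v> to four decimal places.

d=-0.5625

d^2_{-1,-1}(β=1.8214) via Wigner's sum:
Half-angle: c=0.613193, s=0.789933. N=√(1·6·1·6)=6.000000
k∈{0,1} keeps every argument non-negative
  k=0: (−1)^0·6.0000/(6)·0.6132^4·0.7899^0 = +0.141380
  k=1: (−1)^1·6.0000/(2)·0.6132^2·0.7899^2 = -0.703876
d^2_{-1,-1}(1.8214) = +0.141380 -0.703876 = -0.562496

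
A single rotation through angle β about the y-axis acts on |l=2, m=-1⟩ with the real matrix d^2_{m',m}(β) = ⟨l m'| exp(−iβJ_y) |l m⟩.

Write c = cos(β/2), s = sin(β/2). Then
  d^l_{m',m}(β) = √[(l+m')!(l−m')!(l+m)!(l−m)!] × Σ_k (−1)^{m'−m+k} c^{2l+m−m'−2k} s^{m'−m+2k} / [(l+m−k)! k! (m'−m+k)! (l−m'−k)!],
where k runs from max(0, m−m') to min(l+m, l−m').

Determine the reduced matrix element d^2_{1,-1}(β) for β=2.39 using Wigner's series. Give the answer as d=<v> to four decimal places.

d^2_{1,-1}(β=2.39) via Wigner's sum:
Half-angle: c=0.367013, s=0.930216. N=√(6·1·1·6)=6.000000
Admissible k: 0..1 (factorial args all ≥0)
  k=0: (−1)^2·6.0000/(2)·0.3670^2·0.9302^2 = +0.349665
  k=1: (−1)^3·6.0000/(6)·0.3670^0·0.9302^4 = -0.748746
d^2_{1,-1}(2.39) = +0.349665 -0.748746 = -0.399081

d=-0.3991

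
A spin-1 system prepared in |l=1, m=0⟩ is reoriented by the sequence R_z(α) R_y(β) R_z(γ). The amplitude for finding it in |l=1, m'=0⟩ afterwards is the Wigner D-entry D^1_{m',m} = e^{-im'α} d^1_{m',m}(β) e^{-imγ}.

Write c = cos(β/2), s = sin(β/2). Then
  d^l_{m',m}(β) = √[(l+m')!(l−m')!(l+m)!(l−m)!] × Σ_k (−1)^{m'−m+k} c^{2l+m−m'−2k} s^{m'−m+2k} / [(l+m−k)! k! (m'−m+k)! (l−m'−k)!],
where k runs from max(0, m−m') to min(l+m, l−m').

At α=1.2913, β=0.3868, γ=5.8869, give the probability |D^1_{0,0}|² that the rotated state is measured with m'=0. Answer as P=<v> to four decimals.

Split into d^1_{0,0}(β=0.3868) × two z-phases.
c=cos(0.3868/2)=0.981356, s=sin(0.3868/2)=0.192197; N=√[1·1·1·1]=1.000000
k: max(0,(0)−(0))=0 … min(1+(0),1−(0))=1
  k=0: (−1)^0·1.0000/(1)·0.9814^2·0.1922^0 = +0.963060
  k=1: (−1)^1·1.0000/(1)·0.9814^0·0.1922^2 = -0.036940
d^1_{0,0}(0.3868) = +0.963060 -0.036940 = +0.926121
|D^1_{0,0}|² = |d^1_{0,0}(β)|² = (+0.926121)² = 0.857700 (the z-rotation phases have unit modulus)

P=0.8577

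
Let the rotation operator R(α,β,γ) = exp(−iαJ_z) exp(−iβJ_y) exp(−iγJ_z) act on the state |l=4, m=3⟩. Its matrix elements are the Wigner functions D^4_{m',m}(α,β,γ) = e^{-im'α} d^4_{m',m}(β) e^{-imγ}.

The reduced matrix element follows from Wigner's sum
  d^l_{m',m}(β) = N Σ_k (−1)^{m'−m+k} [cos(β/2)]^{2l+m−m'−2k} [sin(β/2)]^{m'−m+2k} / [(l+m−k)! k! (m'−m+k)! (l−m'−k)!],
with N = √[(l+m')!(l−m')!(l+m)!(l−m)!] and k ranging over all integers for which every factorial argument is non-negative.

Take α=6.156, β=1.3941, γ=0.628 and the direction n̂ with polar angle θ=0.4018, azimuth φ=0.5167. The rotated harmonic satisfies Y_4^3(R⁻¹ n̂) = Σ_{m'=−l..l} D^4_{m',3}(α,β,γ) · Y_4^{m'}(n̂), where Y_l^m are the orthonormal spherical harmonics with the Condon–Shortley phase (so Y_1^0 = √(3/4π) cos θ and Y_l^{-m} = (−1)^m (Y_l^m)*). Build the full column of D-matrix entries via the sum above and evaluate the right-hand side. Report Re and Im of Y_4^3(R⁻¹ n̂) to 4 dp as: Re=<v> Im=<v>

Re=-0.3642 Im=-0.1760

Need the full column D^4_{m',3} for m'=−4..4 at α=6.156, β=1.3941, γ=0.628.
cos(β/2)=0.766739, sin(β/2)=0.641959
d^4_{-4,3}: single k=7 term ⇒ +0.097441;  D = -0.071373-0.066338i
d^4_{-3,3}: k∈[6..7] ⇒ +0.288029 -0.028844 = +0.259185;  D = -0.165930-0.199108i
d^4_{-2,3}: k∈[5..6] ⇒ +0.551650 -0.128902 = +0.422748;  D = -0.227264-0.356464i
d^4_{-1,3}: k∈[4..5] ⇒ +0.776494 -0.326594 = +0.449900;  D = -0.191789-0.406973i
d^4_{0,3}: k∈[3..4] ⇒ +0.829514 -0.581490 = +0.248024;  D = -0.076418-0.235958i
d^4_{1,3}: k∈[2..3] ⇒ +0.664616 -0.776494 = -0.111878;  D = +0.020692+0.109948i
d^4_{2,3}: k∈[1..2] ⇒ +0.374201 -0.786946 = -0.412745;  D = +0.024269+0.412031i
d^4_{3,3}: k∈[0..1] ⇒ +0.119449 -0.586136 = -0.466687;  D = -0.031874+0.465597i
d^4_{4,3}: single k=0 term ⇒ -0.282869;  D = -0.054960+0.277479i
Y_4^{m'}(θ=0.4018,φ=0.5167) and Σ D·Y over m':
  (-0.0714-0.0663i)·(-0.0049-0.0091i)  (-0.1659-0.1991i)·(+0.0014-0.0689i)  (-0.2273-0.3565i)·(+0.1291-0.2167i)  (-0.1918-0.4070i)·(+0.4337-0.2464i)  (-0.0764-0.2360i)·(+0.2857+0.0000i)  (+0.0207+0.1099i)·(-0.4337-0.2464i)  (+0.0243+0.4120i)·(+0.1291+0.2167i)  (-0.0319+0.4656i)·(-0.0014-0.0689i)  (-0.0550+0.2775i)·(-0.0049+0.0091i)
Y_4^3(R⁻¹ n̂) = -0.364224-0.175991i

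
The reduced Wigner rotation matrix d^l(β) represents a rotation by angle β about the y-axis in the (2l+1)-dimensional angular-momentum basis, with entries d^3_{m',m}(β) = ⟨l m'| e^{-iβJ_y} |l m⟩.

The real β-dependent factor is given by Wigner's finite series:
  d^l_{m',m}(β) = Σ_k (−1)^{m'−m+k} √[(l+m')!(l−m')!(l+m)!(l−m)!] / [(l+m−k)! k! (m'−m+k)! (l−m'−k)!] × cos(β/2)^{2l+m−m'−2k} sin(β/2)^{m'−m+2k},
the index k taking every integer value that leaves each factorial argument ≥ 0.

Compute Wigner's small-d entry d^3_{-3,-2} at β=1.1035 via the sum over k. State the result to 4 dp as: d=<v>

d=0.5751

d^3_{-3,-2}(β=1.1035) via Wigner's sum:
Half-angle: c=0.851609, s=0.524178. N=√(1·720·1·120)=293.938769
Admissible k: 1..1 (factorial args all ≥0)
  k=1: (−1)^0·293.9388/(120)·0.8516^5·0.5242^1 = +0.575115
d^3_{-3,-2}(1.1035) = +0.575115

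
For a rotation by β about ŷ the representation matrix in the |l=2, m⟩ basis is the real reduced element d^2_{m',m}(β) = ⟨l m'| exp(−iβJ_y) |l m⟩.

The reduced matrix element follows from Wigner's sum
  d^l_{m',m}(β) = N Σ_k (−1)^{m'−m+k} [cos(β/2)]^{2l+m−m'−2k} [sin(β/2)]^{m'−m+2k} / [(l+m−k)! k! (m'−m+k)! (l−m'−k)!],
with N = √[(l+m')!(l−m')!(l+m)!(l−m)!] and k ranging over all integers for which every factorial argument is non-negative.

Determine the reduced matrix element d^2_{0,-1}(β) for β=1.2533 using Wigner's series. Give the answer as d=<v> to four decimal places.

d=-0.3632

d^2_{0,-1}(β=1.2533) via Wigner's sum:
Half-angle: c=0.809997, s=0.586435. N=√(2·2·1·6)=4.898979
k: max(0,(-1)−(0))=0 … min(2+(-1),2−(0))=1
  k=0: (−1)^1·4.8990/(2)·0.8100^3·0.5864^1 = -0.763387
  k=1: (−1)^2·4.8990/(2)·0.8100^1·0.5864^3 = +0.400145
d^2_{0,-1}(1.2533) = -0.763387 +0.400145 = -0.363242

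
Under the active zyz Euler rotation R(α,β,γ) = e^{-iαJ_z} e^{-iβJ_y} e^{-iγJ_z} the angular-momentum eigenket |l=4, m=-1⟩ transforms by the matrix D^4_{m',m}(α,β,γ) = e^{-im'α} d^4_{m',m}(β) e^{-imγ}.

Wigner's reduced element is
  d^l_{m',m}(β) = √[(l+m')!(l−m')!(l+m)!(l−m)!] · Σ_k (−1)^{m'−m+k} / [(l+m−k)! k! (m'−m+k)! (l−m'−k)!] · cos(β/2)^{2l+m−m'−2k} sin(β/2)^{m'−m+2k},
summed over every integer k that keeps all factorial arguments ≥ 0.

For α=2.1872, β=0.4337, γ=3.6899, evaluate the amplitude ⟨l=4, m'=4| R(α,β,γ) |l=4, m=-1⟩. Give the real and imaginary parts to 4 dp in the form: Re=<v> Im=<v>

First d^4_{4,-1}(β=0.4337), then the phase factors e^{-i(4)α} and e^{-i(-1)γ}:
c=cos(0.4337/2)=0.976580, s=sin(0.4337/2)=0.215154; N=√[40320·1·6·120]=5387.986637
k: max(0,(-1)−(4))=0 … min(4+(-1),4−(4))=0
  k=0: (−1)^5·5387.9866/(720)·0.9766^3·0.2152^5 = -0.003213
d^4_{4,-1}(0.4337) = -0.003213
Phases: e^{-i·(4)·2.1872}=-0.780095-0.625661i, e^{-i·(-1)·3.6899}=-0.853408-0.521243i ⇒ D=-0.001091-0.003022i

Re=-0.0011 Im=-0.0030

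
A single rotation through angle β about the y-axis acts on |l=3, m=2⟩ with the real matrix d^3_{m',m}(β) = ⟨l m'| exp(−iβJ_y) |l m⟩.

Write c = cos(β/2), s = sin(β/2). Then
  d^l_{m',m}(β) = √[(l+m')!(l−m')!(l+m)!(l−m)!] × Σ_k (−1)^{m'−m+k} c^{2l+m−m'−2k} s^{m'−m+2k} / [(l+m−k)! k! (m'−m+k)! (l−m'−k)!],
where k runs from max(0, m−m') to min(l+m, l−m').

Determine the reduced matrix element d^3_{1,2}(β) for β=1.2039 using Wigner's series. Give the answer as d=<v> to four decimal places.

d^3_{1,2}(β=1.2039) via Wigner's sum:
Half-angle: c=0.824233, s=0.566251. N=√(24·2·120·1)=75.894664
k∈{1,2} keeps every argument non-negative
  k=1: (−1)^0·75.8947/(24)·0.8242^5·0.5663^1 = +0.681175
  k=2: (−1)^1·75.8947/(12)·0.8242^3·0.5663^3 = -0.642993
d^3_{1,2}(1.2039) = +0.681175 -0.642993 = +0.038182

d=0.0382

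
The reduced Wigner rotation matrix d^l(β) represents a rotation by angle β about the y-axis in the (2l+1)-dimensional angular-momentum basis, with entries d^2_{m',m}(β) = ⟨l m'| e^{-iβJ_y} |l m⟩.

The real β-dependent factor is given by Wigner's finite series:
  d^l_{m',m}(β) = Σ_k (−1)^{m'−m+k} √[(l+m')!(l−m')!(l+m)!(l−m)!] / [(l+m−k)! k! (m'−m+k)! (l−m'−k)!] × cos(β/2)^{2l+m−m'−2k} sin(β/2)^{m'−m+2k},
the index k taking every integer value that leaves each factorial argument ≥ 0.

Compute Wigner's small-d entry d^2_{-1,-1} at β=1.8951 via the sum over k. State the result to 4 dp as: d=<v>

d^2_{-1,-1}(β=1.8951) via Wigner's sum:
Half-angle: c=0.583674, s=0.811988. N=√(1·6·1·6)=6.000000
Admissible k: 0..1 (factorial args all ≥0)
  k=0: (−1)^0·6.0000/(6)·0.5837^4·0.8120^0 = +0.116060
  k=1: (−1)^1·6.0000/(2)·0.5837^2·0.8120^2 = -0.673847
d^2_{-1,-1}(1.8951) = +0.116060 -0.673847 = -0.557787

d=-0.5578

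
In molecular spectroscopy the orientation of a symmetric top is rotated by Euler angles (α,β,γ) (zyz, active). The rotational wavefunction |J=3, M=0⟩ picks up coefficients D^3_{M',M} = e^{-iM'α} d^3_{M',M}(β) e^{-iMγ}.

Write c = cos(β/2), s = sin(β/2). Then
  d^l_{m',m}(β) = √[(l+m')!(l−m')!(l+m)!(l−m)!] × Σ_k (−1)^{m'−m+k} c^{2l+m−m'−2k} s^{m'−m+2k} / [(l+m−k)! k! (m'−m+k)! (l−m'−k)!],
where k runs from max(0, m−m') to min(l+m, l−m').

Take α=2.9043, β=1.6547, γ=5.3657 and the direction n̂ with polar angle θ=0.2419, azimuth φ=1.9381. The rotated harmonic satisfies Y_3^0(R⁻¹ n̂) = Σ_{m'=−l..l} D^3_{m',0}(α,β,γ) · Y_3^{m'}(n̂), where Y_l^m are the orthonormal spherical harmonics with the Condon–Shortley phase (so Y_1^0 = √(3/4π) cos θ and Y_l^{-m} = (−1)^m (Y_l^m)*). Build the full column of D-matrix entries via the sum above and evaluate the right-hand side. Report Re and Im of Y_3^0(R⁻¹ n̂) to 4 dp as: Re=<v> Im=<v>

Re=-0.0605 Im=0.0000

Need the full column D^3_{m',0} for m'=−3..3 at α=2.9043, β=1.6547, γ=5.3657.
cos(β/2)=0.676829, sin(β/2)=0.736140
d^3_{-3,0}: single k=3 term ⇒ +0.553138;  D = -0.418801+0.361341i
d^3_{-2,0}: k∈[2..3] ⇒ +0.622870 -0.736819 = -0.113949;  D = -0.101356+0.052071i
d^3_{-1,0}: k∈[1..3] ⇒ +0.362198 -1.285377 +0.506842 = -0.416337;  D = +0.404670-0.097869i
d^3_{0,0}: k∈[0..3] ⇒ +0.096133 -1.023480 +1.210718 -0.159134 = +0.124236;  D = +0.124236+0.000000i
d^3_{1,0}: k∈[0..2] ⇒ -0.362198 +1.285377 -0.506842 = +0.416337;  D = -0.404670-0.097869i
d^3_{2,0}: k∈[0..1] ⇒ +0.622870 -0.736819 = -0.113949;  D = -0.101356-0.052071i
d^3_{3,0}: single k=0 term ⇒ -0.553138;  D = +0.418801+0.361341i
Y_3^{m'}(θ=0.2419,φ=1.9381) and Σ D·Y over m':
  (-0.4188+0.3613i)·(+0.0051+0.0026i)  (-0.1014+0.0521i)·(-0.0423+0.0382i)  (+0.4047-0.0979i)·(-0.1032-0.2683i)  (+0.1242+0.0000i)·(+0.6207+0.0000i)  (-0.4047-0.0979i)·(+0.1032-0.2683i)  (-0.1014-0.0521i)·(-0.0423-0.0382i)  (+0.4188+0.3613i)·(-0.0051+0.0026i)
Y_3^0(R⁻¹ n̂) = -0.060516+0.000000i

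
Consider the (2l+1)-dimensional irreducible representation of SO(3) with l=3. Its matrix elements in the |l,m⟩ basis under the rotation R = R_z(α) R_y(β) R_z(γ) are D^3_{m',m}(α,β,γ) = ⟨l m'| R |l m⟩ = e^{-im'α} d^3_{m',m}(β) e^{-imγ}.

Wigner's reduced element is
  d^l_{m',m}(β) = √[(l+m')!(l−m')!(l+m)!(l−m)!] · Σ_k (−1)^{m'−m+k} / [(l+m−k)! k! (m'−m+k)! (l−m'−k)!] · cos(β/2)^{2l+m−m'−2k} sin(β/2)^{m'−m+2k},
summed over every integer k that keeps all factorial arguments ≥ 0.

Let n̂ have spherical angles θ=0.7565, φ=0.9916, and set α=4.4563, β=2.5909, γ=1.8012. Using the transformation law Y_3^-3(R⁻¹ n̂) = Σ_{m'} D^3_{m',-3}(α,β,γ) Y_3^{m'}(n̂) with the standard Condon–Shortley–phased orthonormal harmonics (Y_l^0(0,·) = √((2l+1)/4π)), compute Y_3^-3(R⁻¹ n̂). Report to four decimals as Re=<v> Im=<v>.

Re=-0.0082 Im=0.0038

Need the full column D^3_{m',-3} for m'=−3..3 at α=4.4563, β=2.5909, γ=1.8012.
cos(β/2)=0.271880, sin(β/2)=0.962331
d^3_{-3,-3}: single k=0 term ⇒ +0.000404;  D = +0.000403-0.000031i
d^3_{-2,-3}: single k=0 term ⇒ -0.003502;  D = +0.000624-0.003446i
d^3_{-1,-3}: single k=0 term ⇒ +0.019598;  D = -0.017772-0.008261i
d^3_{0,-3}: single k=0 term ⇒ -0.080098;  D = -0.051060+0.061713i
d^3_{1,-3}: single k=0 term ⇒ +0.245527;  D = +0.143358+0.199329i
d^3_{2,-3}: single k=0 term ⇒ -0.549637;  D = +0.512955-0.197428i
d^3_{3,-3}: single k=0 term ⇒ +0.794232;  D = -0.088230-0.789316i
Y_3^{m'}(θ=0.7565,φ=0.9916) and Σ D·Y over m':
  (+0.0004-0.0000i)·(-0.1330-0.0224i)  (+0.0006-0.0034i)·(-0.1403-0.3208i)  (-0.0178-0.0083i)·(+0.1997-0.3053i)  (-0.0511+0.0617i)·(-0.0965+0.0000i)  (+0.1434+0.1993i)·(-0.1997-0.3053i)  (+0.5130-0.1974i)·(-0.1403+0.3208i)  (-0.0882-0.7893i)·(+0.1330-0.0224i)
Y_3^-3(R⁻¹ n̂) = -0.008237+0.003761i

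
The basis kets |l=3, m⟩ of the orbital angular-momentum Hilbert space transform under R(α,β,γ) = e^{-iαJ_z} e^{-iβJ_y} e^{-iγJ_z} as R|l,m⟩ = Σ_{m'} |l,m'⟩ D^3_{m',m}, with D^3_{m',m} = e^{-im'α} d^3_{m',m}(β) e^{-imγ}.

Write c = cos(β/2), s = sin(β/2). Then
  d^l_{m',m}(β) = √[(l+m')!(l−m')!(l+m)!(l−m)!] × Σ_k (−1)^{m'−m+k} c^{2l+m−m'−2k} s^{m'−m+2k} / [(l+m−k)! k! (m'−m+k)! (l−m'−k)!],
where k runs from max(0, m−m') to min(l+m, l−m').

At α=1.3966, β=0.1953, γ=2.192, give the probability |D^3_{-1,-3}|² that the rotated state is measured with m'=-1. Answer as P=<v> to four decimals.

P=0.0013

Split into d^3_{-1,-3}(β=0.1953) × two z-phases.
With c≡cos(β/2)=0.995236 and s≡sin(β/2)=0.097495, N=[2·24·1·720]^{1/2}=185.903201
k: max(0,(-3)−(-1))=0 … min(3+(-3),3−(-1))=0
  k=0: (−1)^2·185.9032/(48)·0.9952^4·0.0975^2 = +0.036117
d^3_{-1,-3}(0.1953) = +0.036117
|D^3_{-1,-3}|² = |d^3_{-1,-3}(β)|² = (+0.036117)² = 0.001304 (the z-rotation phases have unit modulus)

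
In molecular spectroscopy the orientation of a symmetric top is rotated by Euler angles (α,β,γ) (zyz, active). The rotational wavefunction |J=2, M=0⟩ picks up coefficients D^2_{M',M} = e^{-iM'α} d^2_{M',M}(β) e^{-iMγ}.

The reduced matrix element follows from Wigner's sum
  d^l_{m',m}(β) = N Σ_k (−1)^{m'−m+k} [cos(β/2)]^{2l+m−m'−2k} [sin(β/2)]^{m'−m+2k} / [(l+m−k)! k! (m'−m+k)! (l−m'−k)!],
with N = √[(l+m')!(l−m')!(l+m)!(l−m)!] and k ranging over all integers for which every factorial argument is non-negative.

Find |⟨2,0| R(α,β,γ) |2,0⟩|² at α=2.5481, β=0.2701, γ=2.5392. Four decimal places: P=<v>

D^2_{0,0}(2.5481,0.2701,2.5392) = e^{-i·0·2.5481}·d^2_{0,0}(0.2701)·e^{-i·0·2.5392}. Compute d first:
With c≡cos(β/2)=0.990895 and s≡sin(β/2)=0.134640, N=[2·2·2·2]^{1/2}=4.000000
k∈{0,1,2} keeps every argument non-negative
  k=0: (−1)^0·4.0000/(4)·0.9909^4·0.1346^0 = +0.964073
  k=1: (−1)^1·4.0000/(1)·0.9909^2·0.1346^2 = -0.071197
  k=2: (−1)^2·4.0000/(4)·0.9909^0·0.1346^4 = +0.000329
d^2_{0,0}(0.2701) = +0.964073 -0.071197 +0.000329 = +0.893204
|D^2_{0,0}|² = |d^2_{0,0}(β)|² = (+0.893204)² = 0.797814 (the z-rotation phases have unit modulus)

P=0.7978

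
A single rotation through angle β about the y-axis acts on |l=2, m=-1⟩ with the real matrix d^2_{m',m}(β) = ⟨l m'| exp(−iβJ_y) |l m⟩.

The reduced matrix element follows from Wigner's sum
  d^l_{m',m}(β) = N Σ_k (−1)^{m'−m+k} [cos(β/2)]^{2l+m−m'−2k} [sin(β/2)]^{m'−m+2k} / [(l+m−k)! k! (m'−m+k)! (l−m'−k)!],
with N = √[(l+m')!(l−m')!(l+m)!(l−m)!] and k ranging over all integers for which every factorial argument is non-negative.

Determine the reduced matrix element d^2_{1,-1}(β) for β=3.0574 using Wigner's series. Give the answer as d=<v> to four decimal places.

d=-0.9912

d^2_{1,-1}(β=3.0574) via Wigner's sum:
Half-angle: c=0.042084, s=0.999114. N=√(6·1·1·6)=6.000000
k∈{0,1} keeps every argument non-negative
  k=0: (−1)^2·6.0000/(2)·0.0421^2·0.9991^2 = +0.005304
  k=1: (−1)^3·6.0000/(6)·0.0421^0·0.9991^4 = -0.996461
d^2_{1,-1}(3.0574) = +0.005304 -0.996461 = -0.991157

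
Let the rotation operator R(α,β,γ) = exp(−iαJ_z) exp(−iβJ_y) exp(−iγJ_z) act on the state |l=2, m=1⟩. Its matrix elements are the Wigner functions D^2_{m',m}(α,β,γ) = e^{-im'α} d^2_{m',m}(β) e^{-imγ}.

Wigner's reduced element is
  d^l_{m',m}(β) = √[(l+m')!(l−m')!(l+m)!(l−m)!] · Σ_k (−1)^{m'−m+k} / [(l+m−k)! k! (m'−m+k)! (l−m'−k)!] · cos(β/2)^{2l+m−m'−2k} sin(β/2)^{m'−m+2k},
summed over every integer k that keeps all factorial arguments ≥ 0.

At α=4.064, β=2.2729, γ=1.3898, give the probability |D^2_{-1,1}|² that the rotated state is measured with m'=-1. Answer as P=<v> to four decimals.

P=0.0576

Split into d^2_{-1,1}(β=2.2729) × two z-phases.
Half-angle: c=0.420818, s=0.907145. N=√(1·6·6·1)=6.000000
k∈{2,3} keeps every argument non-negative
  k=2: (−1)^0·6.0000/(2)·0.4208^2·0.9071^2 = +0.437182
  k=3: (−1)^1·6.0000/(6)·0.4208^0·0.9071^4 = -0.677185
d^2_{-1,1}(2.2729) = +0.437182 -0.677185 = -0.240003
|D^2_{-1,1}|² = |d^2_{-1,1}(β)|² = (-0.240003)² = 0.057601 (the z-rotation phases have unit modulus)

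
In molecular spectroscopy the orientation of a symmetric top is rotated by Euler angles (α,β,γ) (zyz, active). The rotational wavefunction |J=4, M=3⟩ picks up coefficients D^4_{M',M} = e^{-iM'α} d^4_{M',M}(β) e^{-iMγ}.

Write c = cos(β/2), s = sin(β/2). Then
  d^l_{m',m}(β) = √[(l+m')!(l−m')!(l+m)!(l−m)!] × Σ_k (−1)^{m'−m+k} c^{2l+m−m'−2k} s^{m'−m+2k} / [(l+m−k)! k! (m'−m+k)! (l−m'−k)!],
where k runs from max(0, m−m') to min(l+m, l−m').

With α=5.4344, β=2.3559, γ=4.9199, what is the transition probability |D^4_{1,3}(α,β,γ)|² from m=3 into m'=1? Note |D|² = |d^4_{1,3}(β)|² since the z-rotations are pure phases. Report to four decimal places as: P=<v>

P=0.0345

D^4_{1,3}(5.4344,2.3559,4.9199) = e^{-i·1·5.4344}·d^4_{1,3}(2.3559)·e^{-i·3·4.9199}. Compute d first:
With c≡cos(β/2)=0.382819 and s≡sin(β/2)=0.923823, N=[120·6·5040·1]^{1/2}=1904.940944
k∈{2,3} keeps every argument non-negative
  k=2: (−1)^0·1904.9409/(240)·0.3828^6·0.9238^2 = +0.021321
  k=3: (−1)^1·1904.9409/(144)·0.3828^4·0.9238^4 = -0.206943
d^4_{1,3}(2.3559) = +0.021321 -0.206943 = -0.185622
|D^4_{1,3}|² = |d^4_{1,3}(β)|² = (-0.185622)² = 0.034455 (the z-rotation phases have unit modulus)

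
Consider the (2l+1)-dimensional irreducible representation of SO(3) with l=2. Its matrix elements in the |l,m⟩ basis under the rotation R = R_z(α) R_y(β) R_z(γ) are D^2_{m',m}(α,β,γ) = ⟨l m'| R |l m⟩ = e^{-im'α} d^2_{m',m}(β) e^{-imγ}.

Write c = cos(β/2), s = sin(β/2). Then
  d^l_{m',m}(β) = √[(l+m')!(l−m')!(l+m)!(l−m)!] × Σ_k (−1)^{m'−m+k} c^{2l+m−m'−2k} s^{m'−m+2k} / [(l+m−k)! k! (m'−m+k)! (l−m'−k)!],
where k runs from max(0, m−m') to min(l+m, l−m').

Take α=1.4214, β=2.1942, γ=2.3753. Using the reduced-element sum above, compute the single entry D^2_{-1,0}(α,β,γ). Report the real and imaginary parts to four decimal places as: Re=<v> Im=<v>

Split into d^2_{-1,0}(β=2.1942) × two z-phases.
Half-angle: c=0.456179, s=0.889888. N=√(1·6·2·2)=4.898979
The bounds max(0,m−m')=1 and min(l+m,l−m')=2 give 2 terms
  k=1: (−1)^0·4.8990/(2)·0.4562^3·0.8899^1 = +0.206926
  k=2: (−1)^1·4.8990/(2)·0.4562^1·0.8899^3 = -0.787439
d^2_{-1,0}(2.1942) = +0.206926 -0.787439 = -0.580513
D = (+0.148841+0.988861i)·(-0.580513)·(+1.000000+0.000000i) = -0.086404-0.574046i

Re=-0.0864 Im=-0.5740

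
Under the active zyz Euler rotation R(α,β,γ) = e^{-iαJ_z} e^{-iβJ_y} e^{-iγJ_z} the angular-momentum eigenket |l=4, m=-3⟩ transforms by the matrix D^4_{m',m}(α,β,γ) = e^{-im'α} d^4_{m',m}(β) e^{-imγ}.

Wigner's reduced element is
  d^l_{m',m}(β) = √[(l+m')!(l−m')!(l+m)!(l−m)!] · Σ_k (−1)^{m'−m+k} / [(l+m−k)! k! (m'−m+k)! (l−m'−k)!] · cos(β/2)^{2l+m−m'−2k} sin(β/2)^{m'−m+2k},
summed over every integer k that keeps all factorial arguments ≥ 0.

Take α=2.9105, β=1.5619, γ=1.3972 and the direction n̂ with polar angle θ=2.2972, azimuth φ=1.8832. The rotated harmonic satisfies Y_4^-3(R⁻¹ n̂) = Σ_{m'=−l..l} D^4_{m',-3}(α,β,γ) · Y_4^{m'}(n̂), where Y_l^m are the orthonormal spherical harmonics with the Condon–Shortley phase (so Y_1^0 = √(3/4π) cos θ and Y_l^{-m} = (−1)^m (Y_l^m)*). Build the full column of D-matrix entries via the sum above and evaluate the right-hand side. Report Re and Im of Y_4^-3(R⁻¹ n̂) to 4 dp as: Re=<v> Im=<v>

Need the full column D^4_{m',-3} for m'=−4..4 at α=2.9105, β=1.5619, γ=1.3972.
cos(β/2)=0.710245, sin(β/2)=0.703954
d^4_{-4,-3}: single k=1 term ⇒ +0.181530;  D = -0.180099-0.022747i
d^4_{-3,-3}: k∈[0..1] ⇒ +0.064754 -0.445284 = -0.380530;  D = -0.356573-0.132885i
d^4_{-2,-3}: k∈[0..1] ⇒ -0.240141 +0.707718 = +0.467577;  D = -0.389094-0.259295i
d^4_{-1,-3}: k∈[0..1] ⇒ +0.504904 -0.826666 = -0.321762;  D = -0.219768-0.235017i
d^4_{0,-3}: k∈[0..1] ⇒ -0.746000 +0.732844 = -0.013156;  D = +0.006546+0.011412i
d^4_{1,-3}: k∈[0..1] ⇒ +0.826666 -0.487253 = +0.339414;  D = +0.096957+0.325271i
d^4_{2,-3}: k∈[0..1] ⇒ -0.695237 +0.227659 = -0.467578;  D = +0.027386+0.466776i
d^4_{3,-3}: k∈[0..1] ⇒ +0.429716 -0.060305 = +0.369411;  D = -0.063404+0.363929i
d^4_{4,-3}: single k=0 term ⇒ -0.172094;  D = -0.067584+0.158268i
Y_4^{m'}(θ=2.2972,φ=1.8832) and Σ D·Y over m':
  (-0.1801-0.0227i)·(+0.0436-0.1311i)  (-0.3566-0.1329i)·(-0.2799-0.2056i)  (-0.3891-0.2593i)·(-0.3166+0.2283i)  (-0.2198-0.2350i)·(+0.0064+0.0197i)  (+0.0065+0.0114i)·(-0.3621+0.0000i)  (+0.0970+0.3253i)·(-0.0064+0.0197i)  (+0.0274+0.4668i)·(-0.3166-0.2283i)  (-0.0634+0.3639i)·(+0.2799-0.2056i)  (-0.0676+0.1583i)·(+0.0436+0.1311i)
Y_4^-3(R⁻¹ n̂) = +0.369171+0.075197i

Re=0.3692 Im=0.0752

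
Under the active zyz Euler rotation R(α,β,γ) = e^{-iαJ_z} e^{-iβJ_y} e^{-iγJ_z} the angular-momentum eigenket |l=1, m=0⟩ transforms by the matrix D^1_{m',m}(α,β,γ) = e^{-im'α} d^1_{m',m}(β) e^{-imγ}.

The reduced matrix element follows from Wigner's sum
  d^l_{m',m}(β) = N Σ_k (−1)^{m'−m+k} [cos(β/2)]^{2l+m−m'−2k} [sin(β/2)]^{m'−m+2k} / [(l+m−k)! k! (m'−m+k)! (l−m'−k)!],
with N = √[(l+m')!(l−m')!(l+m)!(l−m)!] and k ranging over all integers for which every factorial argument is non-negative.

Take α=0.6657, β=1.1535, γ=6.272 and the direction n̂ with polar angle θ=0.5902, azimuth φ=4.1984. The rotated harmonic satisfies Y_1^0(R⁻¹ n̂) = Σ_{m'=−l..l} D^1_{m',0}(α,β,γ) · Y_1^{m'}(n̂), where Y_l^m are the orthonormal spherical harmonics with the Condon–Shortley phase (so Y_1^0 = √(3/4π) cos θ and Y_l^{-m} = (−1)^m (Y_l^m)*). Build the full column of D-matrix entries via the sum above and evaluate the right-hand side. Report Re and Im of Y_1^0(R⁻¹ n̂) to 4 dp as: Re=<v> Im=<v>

Need the full column D^1_{m',0} for m'=−1..1 at α=0.6657, β=1.1535, γ=6.272.
cos(β/2)=0.838239, sin(β/2)=0.545303
d^1_{-1,0}: single k=1 term ⇒ +0.646429;  D = +0.508406+0.399241i
d^1_{0,0}: k∈[0..1] ⇒ +0.702645 -0.297355 = +0.405290;  D = +0.405290+0.000000i
d^1_{1,0}: single k=0 term ⇒ -0.646429;  D = -0.508406+0.399241i
Y_1^{m'}(θ=0.5902,φ=4.1984) and Σ D·Y over m':
  (+0.5084+0.3992i)·(-0.0945+0.1674i)  (+0.4053+0.0000i)·(+0.4059+0.0000i)  (-0.5084+0.3992i)·(+0.0945+0.1674i)
Y_1^0(R⁻¹ n̂) = -0.065289+0.000000i

Re=-0.0653 Im=0.0000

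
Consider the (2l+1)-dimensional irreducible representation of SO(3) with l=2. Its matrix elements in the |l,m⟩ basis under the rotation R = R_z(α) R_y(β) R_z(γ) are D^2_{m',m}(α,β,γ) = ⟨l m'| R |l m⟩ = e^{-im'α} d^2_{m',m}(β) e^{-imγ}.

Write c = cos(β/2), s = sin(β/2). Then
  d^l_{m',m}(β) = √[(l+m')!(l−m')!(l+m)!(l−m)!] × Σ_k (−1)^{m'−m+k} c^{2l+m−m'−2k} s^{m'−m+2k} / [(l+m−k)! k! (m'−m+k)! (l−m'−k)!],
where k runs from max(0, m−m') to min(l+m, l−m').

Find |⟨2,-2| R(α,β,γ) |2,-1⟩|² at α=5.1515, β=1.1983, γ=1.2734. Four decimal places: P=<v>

D^2_{-2,-1}(5.1515,1.1983,1.2734) = e^{-i·-2·5.1515}·d^2_{-2,-1}(1.1983)·e^{-i·-1·1.2734}. Compute d first:
c=cos(1.1983/2)=0.825815, s=sin(1.1983/2)=0.563941; N=√[1·24·1·6]=12.000000
k: max(0,(-1)−(-2))=1 … min(2+(-1),2−(-2))=1
  k=1: (−1)^0·12.0000/(6)·0.8258^3·0.5639^1 = +0.635202
d^2_{-2,-1}(1.1983) = +0.635202
|D^2_{-2,-1}|² = |d^2_{-2,-1}(β)|² = (+0.635202)² = 0.403482 (the z-rotation phases have unit modulus)

P=0.4035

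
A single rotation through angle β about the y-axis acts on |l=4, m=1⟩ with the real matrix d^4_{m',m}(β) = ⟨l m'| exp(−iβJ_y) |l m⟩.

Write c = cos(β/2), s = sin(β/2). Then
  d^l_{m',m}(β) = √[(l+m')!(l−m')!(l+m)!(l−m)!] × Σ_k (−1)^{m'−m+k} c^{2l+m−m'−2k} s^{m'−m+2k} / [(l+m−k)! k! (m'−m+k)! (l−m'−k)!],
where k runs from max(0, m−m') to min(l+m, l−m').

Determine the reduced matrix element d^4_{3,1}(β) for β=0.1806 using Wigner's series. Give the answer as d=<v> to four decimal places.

d^4_{3,1}(β=0.1806) via Wigner's sum:
c=cos(0.1806/2)=0.995926, s=sin(0.1806/2)=0.090177; N=√[5040·1·120·6]=1904.940944
k: max(0,(1)−(3))=0 … min(4+(1),4−(3))=1
  k=0: (−1)^2·1904.9409/(240)·0.9959^6·0.0902^2 = +0.062983
  k=1: (−1)^3·1904.9409/(144)·0.9959^4·0.0902^4 = -0.000861
d^4_{3,1}(0.1806) = +0.062983 -0.000861 = +0.062123

d=0.0621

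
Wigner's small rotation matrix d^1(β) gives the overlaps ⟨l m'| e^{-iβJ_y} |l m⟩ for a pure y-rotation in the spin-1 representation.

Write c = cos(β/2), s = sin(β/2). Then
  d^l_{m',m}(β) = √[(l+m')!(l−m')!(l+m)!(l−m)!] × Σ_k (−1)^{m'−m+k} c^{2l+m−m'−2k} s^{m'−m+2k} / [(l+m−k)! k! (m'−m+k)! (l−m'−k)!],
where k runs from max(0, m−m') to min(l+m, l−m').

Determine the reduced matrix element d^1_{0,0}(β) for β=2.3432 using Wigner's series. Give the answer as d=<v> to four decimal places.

d^1_{0,0}(β=2.3432) via Wigner's sum:
c=cos(2.3432/2)=0.388678, s=sin(2.3432/2)=0.921374; N=√[1·1·1·1]=1.000000
The bounds max(0,m−m')=0 and min(l+m,l−m')=1 give 2 terms
  k=0: (−1)^0·1.0000/(1)·0.3887^2·0.9214^0 = +0.151071
  k=1: (−1)^1·1.0000/(1)·0.3887^0·0.9214^2 = -0.848929
d^1_{0,0}(2.3432) = +0.151071 -0.848929 = -0.697859

d=-0.6979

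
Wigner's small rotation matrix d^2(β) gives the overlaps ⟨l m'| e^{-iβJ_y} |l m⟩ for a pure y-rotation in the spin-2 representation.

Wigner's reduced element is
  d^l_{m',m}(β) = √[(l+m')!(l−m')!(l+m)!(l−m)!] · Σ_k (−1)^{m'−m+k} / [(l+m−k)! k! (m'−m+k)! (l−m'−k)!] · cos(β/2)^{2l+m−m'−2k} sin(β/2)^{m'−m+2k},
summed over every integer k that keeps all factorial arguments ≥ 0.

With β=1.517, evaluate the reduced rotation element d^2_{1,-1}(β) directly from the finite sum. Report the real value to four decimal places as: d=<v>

d=0.5240

d^2_{1,-1}(β=1.517) via Wigner's sum:
c=cos(1.517/2)=0.725869, s=sin(1.517/2)=0.687833; N=√[6·1·1·6]=6.000000
k: max(0,(-1)−(1))=0 … min(2+(-1),2−(1))=1
  k=0: (−1)^2·6.0000/(2)·0.7259^2·0.6878^2 = +0.747832
  k=1: (−1)^3·6.0000/(6)·0.7259^0·0.6878^4 = -0.223838
d^2_{1,-1}(1.517) = +0.747832 -0.223838 = +0.523994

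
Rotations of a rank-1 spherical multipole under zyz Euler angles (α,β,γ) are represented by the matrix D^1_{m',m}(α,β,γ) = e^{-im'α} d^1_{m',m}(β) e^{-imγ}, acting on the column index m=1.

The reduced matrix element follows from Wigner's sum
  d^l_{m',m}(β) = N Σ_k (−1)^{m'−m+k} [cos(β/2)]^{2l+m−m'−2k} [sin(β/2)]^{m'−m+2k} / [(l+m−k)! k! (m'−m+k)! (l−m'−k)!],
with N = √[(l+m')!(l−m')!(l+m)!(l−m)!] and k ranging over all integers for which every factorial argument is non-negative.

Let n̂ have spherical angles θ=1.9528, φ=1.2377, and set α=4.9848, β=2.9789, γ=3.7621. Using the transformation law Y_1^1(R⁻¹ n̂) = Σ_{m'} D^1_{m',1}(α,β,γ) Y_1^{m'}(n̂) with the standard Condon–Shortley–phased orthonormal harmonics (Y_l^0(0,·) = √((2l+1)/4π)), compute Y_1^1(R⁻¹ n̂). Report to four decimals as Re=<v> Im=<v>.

Re=0.3347 Im=-0.0149

Need the full column D^1_{m',1} for m'=−1..1 at α=4.9848, β=2.9789, γ=3.7621.
cos(β/2)=0.081257, sin(β/2)=0.996693
d^1_{-1,1}: single k=2 term ⇒ +0.993397;  D = +0.338857+0.933817i
d^1_{0,1}: single k=1 term ⇒ +0.114534;  D = -0.093183+0.066596i
d^1_{1,1}: single k=0 term ⇒ +0.006603;  D = -0.005143-0.004141i
Y_1^{m'}(θ=1.9528,φ=1.2377) and Σ D·Y over m':
  (+0.3389+0.9338i)·(+0.1048-0.3030i)  (-0.0932+0.0666i)·(-0.1821+0.0000i)  (-0.0051-0.0041i)·(-0.1048-0.3030i)
Y_1^1(R⁻¹ n̂) = +0.334695-0.014915i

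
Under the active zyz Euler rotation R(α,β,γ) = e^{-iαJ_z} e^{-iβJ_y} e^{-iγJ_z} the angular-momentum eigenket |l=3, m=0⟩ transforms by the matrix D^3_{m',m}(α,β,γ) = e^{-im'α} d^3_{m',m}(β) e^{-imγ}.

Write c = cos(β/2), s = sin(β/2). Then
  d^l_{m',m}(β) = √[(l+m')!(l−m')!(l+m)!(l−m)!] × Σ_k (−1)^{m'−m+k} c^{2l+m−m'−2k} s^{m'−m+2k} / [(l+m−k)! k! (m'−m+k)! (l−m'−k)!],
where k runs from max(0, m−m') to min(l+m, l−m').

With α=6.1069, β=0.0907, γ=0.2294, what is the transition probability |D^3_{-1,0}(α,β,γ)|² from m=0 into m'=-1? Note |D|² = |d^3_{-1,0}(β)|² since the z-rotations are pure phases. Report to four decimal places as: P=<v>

P=0.0241

Split into d^3_{-1,0}(β=0.0907) × two z-phases.
c=cos(0.0907/2)=0.998972, s=sin(0.0907/2)=0.045334; N=√[2·24·6·6]=41.569219
k∈{1,2,3} keeps every argument non-negative
  k=1: (−1)^0·41.5692/(12)·0.9990^5·0.0453^1 = +0.156238
  k=2: (−1)^1·41.5692/(4)·0.9990^3·0.0453^3 = -0.000965
  k=3: (−1)^2·41.5692/(12)·0.9990^1·0.0453^5 = +0.000001
d^3_{-1,0}(0.0907) = +0.156238 -0.000965 +0.000001 = +0.155273
|D^3_{-1,0}|² = |d^3_{-1,0}(β)|² = (+0.155273)² = 0.024110 (the z-rotation phases have unit modulus)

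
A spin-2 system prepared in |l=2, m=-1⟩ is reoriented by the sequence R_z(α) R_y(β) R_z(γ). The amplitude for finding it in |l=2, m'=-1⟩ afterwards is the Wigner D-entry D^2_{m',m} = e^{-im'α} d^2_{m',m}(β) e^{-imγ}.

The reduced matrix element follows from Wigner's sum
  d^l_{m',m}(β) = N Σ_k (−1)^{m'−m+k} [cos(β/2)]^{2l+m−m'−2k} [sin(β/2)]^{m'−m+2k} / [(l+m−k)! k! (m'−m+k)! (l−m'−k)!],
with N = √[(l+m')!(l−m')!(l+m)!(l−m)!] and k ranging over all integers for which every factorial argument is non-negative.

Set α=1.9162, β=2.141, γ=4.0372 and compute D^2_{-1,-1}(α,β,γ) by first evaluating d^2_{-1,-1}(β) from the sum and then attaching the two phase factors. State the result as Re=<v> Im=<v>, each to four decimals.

Split into d^2_{-1,-1}(β=2.141) × two z-phases.
With c≡cos(β/2)=0.479686 and s≡sin(β/2)=0.877440, N=[1·6·1·6]^{1/2}=6.000000
k: max(0,(-1)−(-1))=0 … min(2+(-1),2−(-1))=1
  k=0: (−1)^0·6.0000/(6)·0.4797^4·0.8774^0 = +0.052945
  k=1: (−1)^1·6.0000/(2)·0.4797^2·0.8774^2 = -0.531459
d^2_{-1,-1}(2.141) = +0.052945 -0.531459 = -0.478514
Phases: e^{-i·(-1)·1.9162}=-0.338577+0.940939i, e^{-i·(-1)·4.0372}=-0.625045-0.780589i ⇒ D=-0.452728+0.154962i

Re=-0.4527 Im=0.1550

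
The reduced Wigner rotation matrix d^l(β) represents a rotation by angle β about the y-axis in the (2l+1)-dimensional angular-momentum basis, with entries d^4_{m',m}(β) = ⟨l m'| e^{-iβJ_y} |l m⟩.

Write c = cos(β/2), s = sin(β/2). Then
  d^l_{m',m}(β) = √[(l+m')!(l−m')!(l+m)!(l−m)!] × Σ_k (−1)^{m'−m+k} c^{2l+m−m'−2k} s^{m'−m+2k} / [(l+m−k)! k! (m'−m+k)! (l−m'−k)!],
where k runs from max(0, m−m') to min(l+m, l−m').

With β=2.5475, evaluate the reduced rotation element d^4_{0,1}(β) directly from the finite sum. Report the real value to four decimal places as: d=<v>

d=-0.4685

d^4_{0,1}(β=2.5475) via Wigner's sum:
Half-angle: c=0.292697, s=0.956205. N=√(24·24·120·6)=643.987578
Admissible k: 1..4 (factorial args all ≥0)
  k=1: (−1)^0·643.9876/(144)·0.2927^7·0.9562^1 = +0.000787
  k=2: (−1)^1·643.9876/(24)·0.2927^5·0.9562^3 = -0.050398
  k=3: (−1)^2·643.9876/(24)·0.2927^3·0.9562^5 = +0.537870
  k=4: (−1)^3·643.9876/(144)·0.2927^1·0.9562^7 = -0.956734
d^4_{0,1}(2.5475) = +0.000787 -0.050398 +0.537870 -0.956734 = -0.468475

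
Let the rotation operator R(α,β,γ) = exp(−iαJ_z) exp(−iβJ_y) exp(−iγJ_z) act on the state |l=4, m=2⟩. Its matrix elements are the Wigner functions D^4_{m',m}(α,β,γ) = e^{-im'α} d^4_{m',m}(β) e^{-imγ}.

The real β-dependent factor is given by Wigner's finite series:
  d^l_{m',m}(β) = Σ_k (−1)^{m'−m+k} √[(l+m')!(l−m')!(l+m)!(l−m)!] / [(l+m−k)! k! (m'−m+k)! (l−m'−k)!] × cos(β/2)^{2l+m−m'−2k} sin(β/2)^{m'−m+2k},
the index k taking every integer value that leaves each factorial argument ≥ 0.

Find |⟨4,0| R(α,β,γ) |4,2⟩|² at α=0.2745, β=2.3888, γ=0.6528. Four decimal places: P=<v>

P=0.2541

D^4_{0,2}(0.2745,2.3888,0.6528) = e^{-i·0·0.2745}·d^4_{0,2}(2.3888)·e^{-i·2·0.6528}. Compute d first:
c=cos(2.3888/2)=0.367571, s=sin(2.3888/2)=0.929995; N=√[24·24·720·2]=910.735966
The bounds max(0,m−m')=2 and min(l+m,l−m')=4 give 3 terms
  k=2: (−1)^0·910.7360/(96)·0.3676^6·0.9300^2 = +0.020236
  k=3: (−1)^1·910.7360/(36)·0.3676^4·0.9300^4 = -0.345446
  k=4: (−1)^2·910.7360/(96)·0.3676^2·0.9300^6 = +0.829257
d^4_{0,2}(2.3888) = +0.020236 -0.345446 +0.829257 = +0.504048
|D^4_{0,2}|² = |d^4_{0,2}(β)|² = (+0.504048)² = 0.254064 (the z-rotation phases have unit modulus)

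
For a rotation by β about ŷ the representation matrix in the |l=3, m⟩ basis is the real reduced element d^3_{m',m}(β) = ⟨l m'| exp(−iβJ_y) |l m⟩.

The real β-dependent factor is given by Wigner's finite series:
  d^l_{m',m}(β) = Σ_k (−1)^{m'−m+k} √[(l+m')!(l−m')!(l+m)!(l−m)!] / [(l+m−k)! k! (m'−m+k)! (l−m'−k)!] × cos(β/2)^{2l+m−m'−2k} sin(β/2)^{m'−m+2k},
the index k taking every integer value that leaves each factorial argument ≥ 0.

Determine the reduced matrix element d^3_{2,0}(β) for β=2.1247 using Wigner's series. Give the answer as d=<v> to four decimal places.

d^3_{2,0}(β=2.1247) via Wigner's sum:
c=cos(2.1247/2)=0.486821, s=sin(2.1247/2)=0.873502; N=√[120·1·6·6]=65.726707
k∈{0,1} keeps every argument non-negative
  k=0: (−1)^2·65.7267/(12)·0.4868^4·0.8735^2 = +0.234728
  k=1: (−1)^3·65.7267/(12)·0.4868^2·0.8735^4 = -0.755708
d^3_{2,0}(2.1247) = +0.234728 -0.755708 = -0.520980

d=-0.5210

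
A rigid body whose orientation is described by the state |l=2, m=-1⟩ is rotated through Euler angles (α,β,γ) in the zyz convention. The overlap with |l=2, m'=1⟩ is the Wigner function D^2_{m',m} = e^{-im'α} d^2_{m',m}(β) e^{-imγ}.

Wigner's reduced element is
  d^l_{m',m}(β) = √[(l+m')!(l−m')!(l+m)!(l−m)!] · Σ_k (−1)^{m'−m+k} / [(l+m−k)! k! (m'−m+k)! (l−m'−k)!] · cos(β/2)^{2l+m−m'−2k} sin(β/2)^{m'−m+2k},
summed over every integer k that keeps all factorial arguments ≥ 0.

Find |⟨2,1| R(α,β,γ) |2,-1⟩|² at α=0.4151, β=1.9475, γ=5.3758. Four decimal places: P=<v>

P=0.0327

First d^2_{1,-1}(β=1.9475), then the phase factors e^{-i(1)α} and e^{-i(-1)γ}:
Half-angle: c=0.562202, s=0.827000. N=√(6·1·1·6)=6.000000
The bounds max(0,m−m')=0 and min(l+m,l−m')=1 give 2 terms
  k=0: (−1)^2·6.0000/(2)·0.5622^2·0.8270^2 = +0.648511
  k=1: (−1)^3·6.0000/(6)·0.5622^0·0.8270^4 = -0.467758
d^2_{1,-1}(1.9475) = +0.648511 -0.467758 = +0.180752
|D^2_{1,-1}|² = |d^2_{1,-1}(β)|² = (+0.180752)² = 0.032671 (the z-rotation phases have unit modulus)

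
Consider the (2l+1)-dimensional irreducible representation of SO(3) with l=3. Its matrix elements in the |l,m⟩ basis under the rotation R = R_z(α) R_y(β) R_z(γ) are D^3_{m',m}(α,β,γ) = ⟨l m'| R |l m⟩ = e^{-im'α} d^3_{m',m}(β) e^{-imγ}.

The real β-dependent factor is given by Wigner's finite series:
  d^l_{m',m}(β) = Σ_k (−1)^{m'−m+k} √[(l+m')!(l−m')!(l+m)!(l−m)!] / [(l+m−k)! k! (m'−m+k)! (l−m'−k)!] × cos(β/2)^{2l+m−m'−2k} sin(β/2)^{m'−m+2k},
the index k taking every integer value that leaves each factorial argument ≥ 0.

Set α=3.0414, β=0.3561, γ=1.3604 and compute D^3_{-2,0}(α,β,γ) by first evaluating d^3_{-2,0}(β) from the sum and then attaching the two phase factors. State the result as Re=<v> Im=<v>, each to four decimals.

Re=0.1529 Im=-0.0310

First d^3_{-2,0}(β=0.3561), then the phase factors e^{-i(-2)α} and e^{-i(0)γ}:
With c≡cos(β/2)=0.984191 and s≡sin(β/2)=0.177111, N=[1·120·6·6]^{1/2}=65.726707
The bounds max(0,m−m')=2 and min(l+m,l−m')=3 give 2 terms
  k=2: (−1)^0·65.7267/(12)·0.9842^4·0.1771^2 = +0.161201
  k=3: (−1)^1·65.7267/(12)·0.9842^2·0.1771^4 = -0.005220
d^3_{-2,0}(0.3561) = +0.161201 -0.005220 = +0.155981
Attach z-rotation phases: D = e^{-i(-2)(3.0414)}·(+0.155981)·e^{-i(0)(1.3604)} = +0.152860-0.031047i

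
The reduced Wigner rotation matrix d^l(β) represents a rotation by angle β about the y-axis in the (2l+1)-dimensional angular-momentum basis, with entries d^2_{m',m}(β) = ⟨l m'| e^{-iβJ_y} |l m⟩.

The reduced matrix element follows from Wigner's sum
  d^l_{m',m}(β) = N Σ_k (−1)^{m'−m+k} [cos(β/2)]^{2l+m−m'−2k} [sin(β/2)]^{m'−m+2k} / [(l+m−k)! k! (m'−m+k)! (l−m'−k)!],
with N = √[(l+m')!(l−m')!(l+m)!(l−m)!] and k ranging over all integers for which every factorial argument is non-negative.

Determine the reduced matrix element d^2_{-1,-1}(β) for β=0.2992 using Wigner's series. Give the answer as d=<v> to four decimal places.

d=0.8909

d^2_{-1,-1}(β=0.2992) via Wigner's sum:
c=cos(0.2992/2)=0.988831, s=sin(0.2992/2)=0.149043; N=√[1·6·1·6]=6.000000
k∈{0,1} keeps every argument non-negative
  k=0: (−1)^0·6.0000/(6)·0.9888^4·0.1490^0 = +0.956066
  k=1: (−1)^1·6.0000/(2)·0.9888^2·0.1490^2 = -0.065161
d^2_{-1,-1}(0.2992) = +0.956066 -0.065161 = +0.890905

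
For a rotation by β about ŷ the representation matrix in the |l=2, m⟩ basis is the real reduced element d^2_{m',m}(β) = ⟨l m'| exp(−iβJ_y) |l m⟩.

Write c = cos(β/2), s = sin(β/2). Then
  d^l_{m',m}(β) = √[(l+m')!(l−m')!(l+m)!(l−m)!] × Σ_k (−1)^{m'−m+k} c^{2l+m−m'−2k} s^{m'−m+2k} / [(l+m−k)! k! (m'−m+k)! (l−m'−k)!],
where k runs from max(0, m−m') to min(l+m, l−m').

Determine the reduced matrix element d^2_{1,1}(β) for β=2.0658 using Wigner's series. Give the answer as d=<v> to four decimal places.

d=-0.5119

d^2_{1,1}(β=2.0658) via Wigner's sum:
c=cos(2.0658/2)=0.512331, s=sin(2.0658/2)=0.858788; N=√[6·1·6·1]=6.000000
The bounds max(0,m−m')=0 and min(l+m,l−m')=1 give 2 terms
  k=0: (−1)^0·6.0000/(6)·0.5123^4·0.8588^0 = +0.068897
  k=1: (−1)^1·6.0000/(2)·0.5123^2·0.8588^2 = -0.580756
d^2_{1,1}(2.0658) = +0.068897 -0.580756 = -0.511859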